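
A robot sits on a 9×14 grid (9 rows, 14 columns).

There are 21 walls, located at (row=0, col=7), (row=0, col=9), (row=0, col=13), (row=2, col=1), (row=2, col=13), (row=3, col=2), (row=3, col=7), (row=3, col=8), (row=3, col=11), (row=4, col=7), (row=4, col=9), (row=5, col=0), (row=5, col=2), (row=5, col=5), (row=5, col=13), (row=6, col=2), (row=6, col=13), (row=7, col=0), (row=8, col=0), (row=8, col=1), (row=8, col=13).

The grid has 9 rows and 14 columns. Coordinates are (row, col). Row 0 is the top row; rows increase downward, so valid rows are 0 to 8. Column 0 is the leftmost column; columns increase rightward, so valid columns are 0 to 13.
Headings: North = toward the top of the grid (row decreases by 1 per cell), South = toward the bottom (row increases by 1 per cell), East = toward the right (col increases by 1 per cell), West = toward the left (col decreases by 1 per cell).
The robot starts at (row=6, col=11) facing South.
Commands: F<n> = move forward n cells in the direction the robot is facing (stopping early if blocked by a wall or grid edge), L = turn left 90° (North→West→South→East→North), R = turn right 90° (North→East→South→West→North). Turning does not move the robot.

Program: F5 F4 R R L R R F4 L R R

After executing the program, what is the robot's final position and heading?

Answer: Final position: (row=8, col=12), facing South

Derivation:
Start: (row=6, col=11), facing South
  F5: move forward 2/5 (blocked), now at (row=8, col=11)
  F4: move forward 0/4 (blocked), now at (row=8, col=11)
  R: turn right, now facing West
  R: turn right, now facing North
  L: turn left, now facing West
  R: turn right, now facing North
  R: turn right, now facing East
  F4: move forward 1/4 (blocked), now at (row=8, col=12)
  L: turn left, now facing North
  R: turn right, now facing East
  R: turn right, now facing South
Final: (row=8, col=12), facing South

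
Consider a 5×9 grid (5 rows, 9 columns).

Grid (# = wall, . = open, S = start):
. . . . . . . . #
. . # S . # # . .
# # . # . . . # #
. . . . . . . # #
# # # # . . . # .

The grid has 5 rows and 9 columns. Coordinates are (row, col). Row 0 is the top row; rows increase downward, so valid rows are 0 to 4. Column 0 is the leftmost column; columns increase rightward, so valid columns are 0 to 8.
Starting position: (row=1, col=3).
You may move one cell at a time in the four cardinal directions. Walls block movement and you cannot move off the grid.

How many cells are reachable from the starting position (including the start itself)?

Answer: Reachable cells: 28

Derivation:
BFS flood-fill from (row=1, col=3):
  Distance 0: (row=1, col=3)
  Distance 1: (row=0, col=3), (row=1, col=4)
  Distance 2: (row=0, col=2), (row=0, col=4), (row=2, col=4)
  Distance 3: (row=0, col=1), (row=0, col=5), (row=2, col=5), (row=3, col=4)
  Distance 4: (row=0, col=0), (row=0, col=6), (row=1, col=1), (row=2, col=6), (row=3, col=3), (row=3, col=5), (row=4, col=4)
  Distance 5: (row=0, col=7), (row=1, col=0), (row=3, col=2), (row=3, col=6), (row=4, col=5)
  Distance 6: (row=1, col=7), (row=2, col=2), (row=3, col=1), (row=4, col=6)
  Distance 7: (row=1, col=8), (row=3, col=0)
Total reachable: 28 (grid has 29 open cells total)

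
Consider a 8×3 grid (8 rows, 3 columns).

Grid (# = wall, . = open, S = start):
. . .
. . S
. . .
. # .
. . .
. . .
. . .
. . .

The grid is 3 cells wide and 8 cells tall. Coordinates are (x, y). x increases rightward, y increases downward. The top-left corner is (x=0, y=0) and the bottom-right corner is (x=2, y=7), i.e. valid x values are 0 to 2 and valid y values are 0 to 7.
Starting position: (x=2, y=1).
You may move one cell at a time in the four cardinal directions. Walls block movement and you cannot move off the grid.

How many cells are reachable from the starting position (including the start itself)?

BFS flood-fill from (x=2, y=1):
  Distance 0: (x=2, y=1)
  Distance 1: (x=2, y=0), (x=1, y=1), (x=2, y=2)
  Distance 2: (x=1, y=0), (x=0, y=1), (x=1, y=2), (x=2, y=3)
  Distance 3: (x=0, y=0), (x=0, y=2), (x=2, y=4)
  Distance 4: (x=0, y=3), (x=1, y=4), (x=2, y=5)
  Distance 5: (x=0, y=4), (x=1, y=5), (x=2, y=6)
  Distance 6: (x=0, y=5), (x=1, y=6), (x=2, y=7)
  Distance 7: (x=0, y=6), (x=1, y=7)
  Distance 8: (x=0, y=7)
Total reachable: 23 (grid has 23 open cells total)

Answer: Reachable cells: 23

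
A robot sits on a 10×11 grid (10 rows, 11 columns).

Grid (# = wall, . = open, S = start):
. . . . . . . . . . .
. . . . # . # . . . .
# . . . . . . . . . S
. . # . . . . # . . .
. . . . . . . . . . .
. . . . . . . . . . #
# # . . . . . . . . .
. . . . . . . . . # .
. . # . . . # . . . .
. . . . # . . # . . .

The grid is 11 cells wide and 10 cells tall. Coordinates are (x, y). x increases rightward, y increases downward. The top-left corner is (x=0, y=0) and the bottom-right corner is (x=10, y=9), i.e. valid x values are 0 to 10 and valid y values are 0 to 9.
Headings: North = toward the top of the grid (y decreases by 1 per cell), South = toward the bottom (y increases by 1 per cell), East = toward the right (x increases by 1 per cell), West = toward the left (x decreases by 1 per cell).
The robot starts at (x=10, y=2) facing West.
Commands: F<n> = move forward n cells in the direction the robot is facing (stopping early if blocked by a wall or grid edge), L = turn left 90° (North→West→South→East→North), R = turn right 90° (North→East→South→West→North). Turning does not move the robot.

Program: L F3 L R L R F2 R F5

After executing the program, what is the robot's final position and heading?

Start: (x=10, y=2), facing West
  L: turn left, now facing South
  F3: move forward 2/3 (blocked), now at (x=10, y=4)
  L: turn left, now facing East
  R: turn right, now facing South
  L: turn left, now facing East
  R: turn right, now facing South
  F2: move forward 0/2 (blocked), now at (x=10, y=4)
  R: turn right, now facing West
  F5: move forward 5, now at (x=5, y=4)
Final: (x=5, y=4), facing West

Answer: Final position: (x=5, y=4), facing West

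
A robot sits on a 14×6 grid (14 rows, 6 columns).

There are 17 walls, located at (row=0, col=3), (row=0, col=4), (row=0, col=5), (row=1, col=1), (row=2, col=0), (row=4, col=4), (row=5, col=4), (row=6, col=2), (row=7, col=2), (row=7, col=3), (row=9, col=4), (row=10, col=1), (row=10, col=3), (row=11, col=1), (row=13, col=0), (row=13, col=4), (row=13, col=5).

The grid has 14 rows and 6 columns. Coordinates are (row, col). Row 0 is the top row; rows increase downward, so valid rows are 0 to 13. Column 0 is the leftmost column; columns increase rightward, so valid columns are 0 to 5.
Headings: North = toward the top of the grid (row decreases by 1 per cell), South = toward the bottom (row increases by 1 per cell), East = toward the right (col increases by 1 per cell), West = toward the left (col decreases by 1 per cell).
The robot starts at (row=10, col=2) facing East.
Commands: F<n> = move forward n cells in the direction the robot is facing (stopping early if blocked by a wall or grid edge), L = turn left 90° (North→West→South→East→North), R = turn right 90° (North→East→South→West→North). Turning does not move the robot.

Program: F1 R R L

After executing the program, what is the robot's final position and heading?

Answer: Final position: (row=10, col=2), facing South

Derivation:
Start: (row=10, col=2), facing East
  F1: move forward 0/1 (blocked), now at (row=10, col=2)
  R: turn right, now facing South
  R: turn right, now facing West
  L: turn left, now facing South
Final: (row=10, col=2), facing South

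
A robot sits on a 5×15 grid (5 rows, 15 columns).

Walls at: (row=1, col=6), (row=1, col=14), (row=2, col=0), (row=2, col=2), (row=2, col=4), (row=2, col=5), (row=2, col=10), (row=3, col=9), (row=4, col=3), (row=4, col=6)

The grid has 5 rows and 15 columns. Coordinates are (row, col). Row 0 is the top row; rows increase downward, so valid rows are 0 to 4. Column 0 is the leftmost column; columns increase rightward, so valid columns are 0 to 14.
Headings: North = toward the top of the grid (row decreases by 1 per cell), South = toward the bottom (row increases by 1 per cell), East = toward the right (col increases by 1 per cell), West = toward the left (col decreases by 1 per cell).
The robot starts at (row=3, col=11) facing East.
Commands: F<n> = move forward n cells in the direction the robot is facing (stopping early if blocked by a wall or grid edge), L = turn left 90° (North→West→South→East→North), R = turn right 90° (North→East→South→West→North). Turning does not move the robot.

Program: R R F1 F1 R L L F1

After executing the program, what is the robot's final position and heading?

Answer: Final position: (row=4, col=10), facing South

Derivation:
Start: (row=3, col=11), facing East
  R: turn right, now facing South
  R: turn right, now facing West
  F1: move forward 1, now at (row=3, col=10)
  F1: move forward 0/1 (blocked), now at (row=3, col=10)
  R: turn right, now facing North
  L: turn left, now facing West
  L: turn left, now facing South
  F1: move forward 1, now at (row=4, col=10)
Final: (row=4, col=10), facing South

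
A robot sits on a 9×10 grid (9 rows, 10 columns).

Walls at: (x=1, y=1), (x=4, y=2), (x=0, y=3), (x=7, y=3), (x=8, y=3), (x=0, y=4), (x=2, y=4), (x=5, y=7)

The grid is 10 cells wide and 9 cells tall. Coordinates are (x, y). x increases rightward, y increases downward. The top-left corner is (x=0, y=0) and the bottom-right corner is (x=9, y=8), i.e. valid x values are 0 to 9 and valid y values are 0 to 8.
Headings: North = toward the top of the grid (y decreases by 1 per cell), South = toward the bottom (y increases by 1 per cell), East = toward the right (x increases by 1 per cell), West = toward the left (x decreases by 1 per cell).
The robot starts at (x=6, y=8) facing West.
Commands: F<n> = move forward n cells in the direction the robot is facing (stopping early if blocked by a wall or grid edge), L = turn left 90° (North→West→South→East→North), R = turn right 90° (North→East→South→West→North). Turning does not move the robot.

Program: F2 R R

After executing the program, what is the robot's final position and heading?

Answer: Final position: (x=4, y=8), facing East

Derivation:
Start: (x=6, y=8), facing West
  F2: move forward 2, now at (x=4, y=8)
  R: turn right, now facing North
  R: turn right, now facing East
Final: (x=4, y=8), facing East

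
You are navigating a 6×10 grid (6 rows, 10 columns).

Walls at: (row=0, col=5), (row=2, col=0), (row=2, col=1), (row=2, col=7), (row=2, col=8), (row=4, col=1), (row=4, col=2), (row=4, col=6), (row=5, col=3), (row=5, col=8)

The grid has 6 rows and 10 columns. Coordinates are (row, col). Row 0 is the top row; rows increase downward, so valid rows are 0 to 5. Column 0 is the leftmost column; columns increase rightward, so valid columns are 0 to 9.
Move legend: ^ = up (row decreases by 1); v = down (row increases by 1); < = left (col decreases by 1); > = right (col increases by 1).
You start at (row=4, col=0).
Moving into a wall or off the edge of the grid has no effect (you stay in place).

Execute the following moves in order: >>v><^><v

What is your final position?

Start: (row=4, col=0)
  > (right): blocked, stay at (row=4, col=0)
  > (right): blocked, stay at (row=4, col=0)
  v (down): (row=4, col=0) -> (row=5, col=0)
  > (right): (row=5, col=0) -> (row=5, col=1)
  < (left): (row=5, col=1) -> (row=5, col=0)
  ^ (up): (row=5, col=0) -> (row=4, col=0)
  > (right): blocked, stay at (row=4, col=0)
  < (left): blocked, stay at (row=4, col=0)
  v (down): (row=4, col=0) -> (row=5, col=0)
Final: (row=5, col=0)

Answer: Final position: (row=5, col=0)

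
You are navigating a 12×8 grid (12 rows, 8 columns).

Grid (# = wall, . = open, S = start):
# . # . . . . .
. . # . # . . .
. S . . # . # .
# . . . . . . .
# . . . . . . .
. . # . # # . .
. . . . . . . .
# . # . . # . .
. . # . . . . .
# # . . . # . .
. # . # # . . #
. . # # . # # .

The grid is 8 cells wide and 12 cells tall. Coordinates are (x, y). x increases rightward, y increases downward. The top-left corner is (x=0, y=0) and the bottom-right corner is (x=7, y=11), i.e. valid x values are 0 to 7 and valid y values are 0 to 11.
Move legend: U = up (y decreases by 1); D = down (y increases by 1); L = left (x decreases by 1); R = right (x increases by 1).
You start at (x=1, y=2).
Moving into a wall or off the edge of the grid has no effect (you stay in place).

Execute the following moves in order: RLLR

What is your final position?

Answer: Final position: (x=1, y=2)

Derivation:
Start: (x=1, y=2)
  R (right): (x=1, y=2) -> (x=2, y=2)
  L (left): (x=2, y=2) -> (x=1, y=2)
  L (left): (x=1, y=2) -> (x=0, y=2)
  R (right): (x=0, y=2) -> (x=1, y=2)
Final: (x=1, y=2)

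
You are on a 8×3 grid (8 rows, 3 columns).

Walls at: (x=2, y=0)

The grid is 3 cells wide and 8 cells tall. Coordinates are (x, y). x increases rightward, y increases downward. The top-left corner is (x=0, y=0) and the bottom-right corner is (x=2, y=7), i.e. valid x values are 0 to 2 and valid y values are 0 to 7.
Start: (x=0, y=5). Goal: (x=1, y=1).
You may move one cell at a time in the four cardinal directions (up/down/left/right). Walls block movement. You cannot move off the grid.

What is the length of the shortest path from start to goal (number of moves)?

Answer: Shortest path length: 5

Derivation:
BFS from (x=0, y=5) until reaching (x=1, y=1):
  Distance 0: (x=0, y=5)
  Distance 1: (x=0, y=4), (x=1, y=5), (x=0, y=6)
  Distance 2: (x=0, y=3), (x=1, y=4), (x=2, y=5), (x=1, y=6), (x=0, y=7)
  Distance 3: (x=0, y=2), (x=1, y=3), (x=2, y=4), (x=2, y=6), (x=1, y=7)
  Distance 4: (x=0, y=1), (x=1, y=2), (x=2, y=3), (x=2, y=7)
  Distance 5: (x=0, y=0), (x=1, y=1), (x=2, y=2)  <- goal reached here
One shortest path (5 moves): (x=0, y=5) -> (x=1, y=5) -> (x=1, y=4) -> (x=1, y=3) -> (x=1, y=2) -> (x=1, y=1)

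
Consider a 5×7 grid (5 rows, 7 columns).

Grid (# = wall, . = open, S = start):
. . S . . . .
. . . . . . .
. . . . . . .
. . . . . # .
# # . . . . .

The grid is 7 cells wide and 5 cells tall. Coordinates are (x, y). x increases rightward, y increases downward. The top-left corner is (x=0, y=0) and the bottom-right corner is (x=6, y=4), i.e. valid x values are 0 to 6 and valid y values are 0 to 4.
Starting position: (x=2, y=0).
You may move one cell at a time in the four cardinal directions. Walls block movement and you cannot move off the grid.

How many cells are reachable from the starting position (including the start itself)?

BFS flood-fill from (x=2, y=0):
  Distance 0: (x=2, y=0)
  Distance 1: (x=1, y=0), (x=3, y=0), (x=2, y=1)
  Distance 2: (x=0, y=0), (x=4, y=0), (x=1, y=1), (x=3, y=1), (x=2, y=2)
  Distance 3: (x=5, y=0), (x=0, y=1), (x=4, y=1), (x=1, y=2), (x=3, y=2), (x=2, y=3)
  Distance 4: (x=6, y=0), (x=5, y=1), (x=0, y=2), (x=4, y=2), (x=1, y=3), (x=3, y=3), (x=2, y=4)
  Distance 5: (x=6, y=1), (x=5, y=2), (x=0, y=3), (x=4, y=3), (x=3, y=4)
  Distance 6: (x=6, y=2), (x=4, y=4)
  Distance 7: (x=6, y=3), (x=5, y=4)
  Distance 8: (x=6, y=4)
Total reachable: 32 (grid has 32 open cells total)

Answer: Reachable cells: 32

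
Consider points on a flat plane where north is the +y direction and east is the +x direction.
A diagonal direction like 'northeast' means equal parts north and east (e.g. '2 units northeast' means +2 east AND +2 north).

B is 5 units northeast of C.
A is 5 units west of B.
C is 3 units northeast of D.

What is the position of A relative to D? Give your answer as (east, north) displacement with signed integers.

Place D at the origin (east=0, north=0).
  C is 3 units northeast of D: delta (east=+3, north=+3); C at (east=3, north=3).
  B is 5 units northeast of C: delta (east=+5, north=+5); B at (east=8, north=8).
  A is 5 units west of B: delta (east=-5, north=+0); A at (east=3, north=8).
Therefore A relative to D: (east=3, north=8).

Answer: A is at (east=3, north=8) relative to D.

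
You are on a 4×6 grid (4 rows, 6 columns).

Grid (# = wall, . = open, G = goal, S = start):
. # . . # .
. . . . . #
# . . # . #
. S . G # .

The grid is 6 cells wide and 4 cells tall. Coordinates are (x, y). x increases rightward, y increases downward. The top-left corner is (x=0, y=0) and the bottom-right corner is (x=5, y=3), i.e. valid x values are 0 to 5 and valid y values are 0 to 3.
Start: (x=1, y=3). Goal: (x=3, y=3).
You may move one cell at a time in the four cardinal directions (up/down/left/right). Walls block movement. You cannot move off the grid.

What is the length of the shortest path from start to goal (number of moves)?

BFS from (x=1, y=3) until reaching (x=3, y=3):
  Distance 0: (x=1, y=3)
  Distance 1: (x=1, y=2), (x=0, y=3), (x=2, y=3)
  Distance 2: (x=1, y=1), (x=2, y=2), (x=3, y=3)  <- goal reached here
One shortest path (2 moves): (x=1, y=3) -> (x=2, y=3) -> (x=3, y=3)

Answer: Shortest path length: 2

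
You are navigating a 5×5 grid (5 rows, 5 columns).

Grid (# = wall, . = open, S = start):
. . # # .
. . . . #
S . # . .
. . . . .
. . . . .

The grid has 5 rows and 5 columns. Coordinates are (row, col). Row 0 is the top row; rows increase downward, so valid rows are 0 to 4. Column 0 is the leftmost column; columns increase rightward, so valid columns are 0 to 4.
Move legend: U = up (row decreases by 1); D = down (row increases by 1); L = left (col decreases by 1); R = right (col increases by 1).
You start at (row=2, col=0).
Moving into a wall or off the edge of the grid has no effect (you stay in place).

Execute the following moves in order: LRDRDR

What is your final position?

Answer: Final position: (row=4, col=3)

Derivation:
Start: (row=2, col=0)
  L (left): blocked, stay at (row=2, col=0)
  R (right): (row=2, col=0) -> (row=2, col=1)
  D (down): (row=2, col=1) -> (row=3, col=1)
  R (right): (row=3, col=1) -> (row=3, col=2)
  D (down): (row=3, col=2) -> (row=4, col=2)
  R (right): (row=4, col=2) -> (row=4, col=3)
Final: (row=4, col=3)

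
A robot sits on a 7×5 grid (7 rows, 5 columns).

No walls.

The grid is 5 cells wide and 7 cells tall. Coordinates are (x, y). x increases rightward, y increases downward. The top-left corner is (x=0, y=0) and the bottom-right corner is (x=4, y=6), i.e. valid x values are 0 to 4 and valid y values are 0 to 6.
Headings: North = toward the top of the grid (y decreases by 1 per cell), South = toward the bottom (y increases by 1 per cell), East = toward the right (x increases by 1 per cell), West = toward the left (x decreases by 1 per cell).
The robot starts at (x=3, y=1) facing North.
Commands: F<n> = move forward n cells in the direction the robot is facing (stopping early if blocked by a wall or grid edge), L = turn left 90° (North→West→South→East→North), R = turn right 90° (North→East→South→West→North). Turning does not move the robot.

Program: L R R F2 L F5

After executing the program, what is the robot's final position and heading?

Start: (x=3, y=1), facing North
  L: turn left, now facing West
  R: turn right, now facing North
  R: turn right, now facing East
  F2: move forward 1/2 (blocked), now at (x=4, y=1)
  L: turn left, now facing North
  F5: move forward 1/5 (blocked), now at (x=4, y=0)
Final: (x=4, y=0), facing North

Answer: Final position: (x=4, y=0), facing North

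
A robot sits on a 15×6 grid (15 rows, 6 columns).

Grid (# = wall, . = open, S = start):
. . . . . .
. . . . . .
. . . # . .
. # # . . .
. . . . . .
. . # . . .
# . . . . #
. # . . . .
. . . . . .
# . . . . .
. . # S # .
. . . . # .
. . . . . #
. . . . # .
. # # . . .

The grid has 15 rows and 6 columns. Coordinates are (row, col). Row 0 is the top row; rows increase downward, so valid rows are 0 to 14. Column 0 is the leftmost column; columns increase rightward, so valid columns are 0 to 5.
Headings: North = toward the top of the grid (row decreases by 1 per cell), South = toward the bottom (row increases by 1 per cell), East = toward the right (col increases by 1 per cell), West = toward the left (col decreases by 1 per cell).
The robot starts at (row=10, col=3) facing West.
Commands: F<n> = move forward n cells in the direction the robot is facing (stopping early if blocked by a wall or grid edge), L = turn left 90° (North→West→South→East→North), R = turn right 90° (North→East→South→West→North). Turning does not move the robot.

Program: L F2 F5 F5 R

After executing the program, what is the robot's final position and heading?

Answer: Final position: (row=14, col=3), facing West

Derivation:
Start: (row=10, col=3), facing West
  L: turn left, now facing South
  F2: move forward 2, now at (row=12, col=3)
  F5: move forward 2/5 (blocked), now at (row=14, col=3)
  F5: move forward 0/5 (blocked), now at (row=14, col=3)
  R: turn right, now facing West
Final: (row=14, col=3), facing West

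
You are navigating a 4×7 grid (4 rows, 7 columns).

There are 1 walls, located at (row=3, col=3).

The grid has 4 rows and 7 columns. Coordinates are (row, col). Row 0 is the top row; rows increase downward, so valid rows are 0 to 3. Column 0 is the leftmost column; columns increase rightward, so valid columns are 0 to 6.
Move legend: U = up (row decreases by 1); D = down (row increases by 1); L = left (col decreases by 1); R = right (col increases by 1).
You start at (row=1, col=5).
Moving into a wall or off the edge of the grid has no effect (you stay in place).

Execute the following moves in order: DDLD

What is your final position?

Start: (row=1, col=5)
  D (down): (row=1, col=5) -> (row=2, col=5)
  D (down): (row=2, col=5) -> (row=3, col=5)
  L (left): (row=3, col=5) -> (row=3, col=4)
  D (down): blocked, stay at (row=3, col=4)
Final: (row=3, col=4)

Answer: Final position: (row=3, col=4)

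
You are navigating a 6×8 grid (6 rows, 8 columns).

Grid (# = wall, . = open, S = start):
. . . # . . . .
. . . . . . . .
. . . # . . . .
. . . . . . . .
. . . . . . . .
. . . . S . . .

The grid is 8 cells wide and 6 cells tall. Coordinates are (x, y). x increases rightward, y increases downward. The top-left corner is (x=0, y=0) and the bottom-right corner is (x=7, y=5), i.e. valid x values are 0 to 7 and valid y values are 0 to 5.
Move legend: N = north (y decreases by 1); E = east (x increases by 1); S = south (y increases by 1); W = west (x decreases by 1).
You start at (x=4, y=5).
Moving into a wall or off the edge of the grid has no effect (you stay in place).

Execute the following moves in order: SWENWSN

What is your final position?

Start: (x=4, y=5)
  S (south): blocked, stay at (x=4, y=5)
  W (west): (x=4, y=5) -> (x=3, y=5)
  E (east): (x=3, y=5) -> (x=4, y=5)
  N (north): (x=4, y=5) -> (x=4, y=4)
  W (west): (x=4, y=4) -> (x=3, y=4)
  S (south): (x=3, y=4) -> (x=3, y=5)
  N (north): (x=3, y=5) -> (x=3, y=4)
Final: (x=3, y=4)

Answer: Final position: (x=3, y=4)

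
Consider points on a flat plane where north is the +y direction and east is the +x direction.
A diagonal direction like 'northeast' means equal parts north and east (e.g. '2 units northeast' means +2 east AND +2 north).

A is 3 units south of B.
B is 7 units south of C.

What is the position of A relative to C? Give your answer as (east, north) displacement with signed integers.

Place C at the origin (east=0, north=0).
  B is 7 units south of C: delta (east=+0, north=-7); B at (east=0, north=-7).
  A is 3 units south of B: delta (east=+0, north=-3); A at (east=0, north=-10).
Therefore A relative to C: (east=0, north=-10).

Answer: A is at (east=0, north=-10) relative to C.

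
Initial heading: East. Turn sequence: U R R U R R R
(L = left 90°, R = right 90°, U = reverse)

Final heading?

Start: East
  U (U-turn (180°)) -> West
  R (right (90° clockwise)) -> North
  R (right (90° clockwise)) -> East
  U (U-turn (180°)) -> West
  R (right (90° clockwise)) -> North
  R (right (90° clockwise)) -> East
  R (right (90° clockwise)) -> South
Final: South

Answer: Final heading: South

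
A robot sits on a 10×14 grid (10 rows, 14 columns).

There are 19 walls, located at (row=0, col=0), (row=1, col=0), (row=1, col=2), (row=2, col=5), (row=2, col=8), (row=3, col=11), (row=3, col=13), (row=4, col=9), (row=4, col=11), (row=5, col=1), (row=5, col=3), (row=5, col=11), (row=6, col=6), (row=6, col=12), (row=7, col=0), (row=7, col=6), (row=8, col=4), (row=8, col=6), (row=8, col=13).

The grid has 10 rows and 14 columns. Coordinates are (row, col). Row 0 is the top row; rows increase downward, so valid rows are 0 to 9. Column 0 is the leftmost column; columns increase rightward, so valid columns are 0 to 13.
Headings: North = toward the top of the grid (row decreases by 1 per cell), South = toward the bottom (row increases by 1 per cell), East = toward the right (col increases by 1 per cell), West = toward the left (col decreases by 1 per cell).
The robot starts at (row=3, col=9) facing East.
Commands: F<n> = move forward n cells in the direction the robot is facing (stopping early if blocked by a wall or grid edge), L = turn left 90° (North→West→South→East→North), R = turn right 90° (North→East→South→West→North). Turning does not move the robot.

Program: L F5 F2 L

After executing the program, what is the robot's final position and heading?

Start: (row=3, col=9), facing East
  L: turn left, now facing North
  F5: move forward 3/5 (blocked), now at (row=0, col=9)
  F2: move forward 0/2 (blocked), now at (row=0, col=9)
  L: turn left, now facing West
Final: (row=0, col=9), facing West

Answer: Final position: (row=0, col=9), facing West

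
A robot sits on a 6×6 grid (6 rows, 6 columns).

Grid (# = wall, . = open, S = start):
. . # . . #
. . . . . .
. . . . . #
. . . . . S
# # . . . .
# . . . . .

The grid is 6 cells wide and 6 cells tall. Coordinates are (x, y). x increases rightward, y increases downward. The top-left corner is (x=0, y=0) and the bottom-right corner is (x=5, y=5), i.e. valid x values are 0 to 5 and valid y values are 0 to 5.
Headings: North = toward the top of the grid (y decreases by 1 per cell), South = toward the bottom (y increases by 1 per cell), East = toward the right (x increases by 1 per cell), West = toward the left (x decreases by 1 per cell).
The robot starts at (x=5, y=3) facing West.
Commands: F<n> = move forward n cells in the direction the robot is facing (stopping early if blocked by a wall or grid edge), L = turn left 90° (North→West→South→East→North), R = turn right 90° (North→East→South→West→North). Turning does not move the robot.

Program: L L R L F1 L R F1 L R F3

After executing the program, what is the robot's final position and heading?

Start: (x=5, y=3), facing West
  L: turn left, now facing South
  L: turn left, now facing East
  R: turn right, now facing South
  L: turn left, now facing East
  F1: move forward 0/1 (blocked), now at (x=5, y=3)
  L: turn left, now facing North
  R: turn right, now facing East
  F1: move forward 0/1 (blocked), now at (x=5, y=3)
  L: turn left, now facing North
  R: turn right, now facing East
  F3: move forward 0/3 (blocked), now at (x=5, y=3)
Final: (x=5, y=3), facing East

Answer: Final position: (x=5, y=3), facing East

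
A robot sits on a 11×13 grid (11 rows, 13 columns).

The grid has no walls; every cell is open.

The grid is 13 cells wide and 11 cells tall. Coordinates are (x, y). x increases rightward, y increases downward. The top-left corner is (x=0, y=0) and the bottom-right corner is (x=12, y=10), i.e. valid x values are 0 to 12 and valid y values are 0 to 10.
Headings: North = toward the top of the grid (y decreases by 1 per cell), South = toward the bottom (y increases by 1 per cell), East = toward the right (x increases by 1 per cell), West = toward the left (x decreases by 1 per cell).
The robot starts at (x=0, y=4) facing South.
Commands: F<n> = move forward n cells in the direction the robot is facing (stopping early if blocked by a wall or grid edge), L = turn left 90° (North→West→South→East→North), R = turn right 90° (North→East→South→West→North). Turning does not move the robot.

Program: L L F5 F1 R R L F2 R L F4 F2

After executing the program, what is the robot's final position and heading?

Start: (x=0, y=4), facing South
  L: turn left, now facing East
  L: turn left, now facing North
  F5: move forward 4/5 (blocked), now at (x=0, y=0)
  F1: move forward 0/1 (blocked), now at (x=0, y=0)
  R: turn right, now facing East
  R: turn right, now facing South
  L: turn left, now facing East
  F2: move forward 2, now at (x=2, y=0)
  R: turn right, now facing South
  L: turn left, now facing East
  F4: move forward 4, now at (x=6, y=0)
  F2: move forward 2, now at (x=8, y=0)
Final: (x=8, y=0), facing East

Answer: Final position: (x=8, y=0), facing East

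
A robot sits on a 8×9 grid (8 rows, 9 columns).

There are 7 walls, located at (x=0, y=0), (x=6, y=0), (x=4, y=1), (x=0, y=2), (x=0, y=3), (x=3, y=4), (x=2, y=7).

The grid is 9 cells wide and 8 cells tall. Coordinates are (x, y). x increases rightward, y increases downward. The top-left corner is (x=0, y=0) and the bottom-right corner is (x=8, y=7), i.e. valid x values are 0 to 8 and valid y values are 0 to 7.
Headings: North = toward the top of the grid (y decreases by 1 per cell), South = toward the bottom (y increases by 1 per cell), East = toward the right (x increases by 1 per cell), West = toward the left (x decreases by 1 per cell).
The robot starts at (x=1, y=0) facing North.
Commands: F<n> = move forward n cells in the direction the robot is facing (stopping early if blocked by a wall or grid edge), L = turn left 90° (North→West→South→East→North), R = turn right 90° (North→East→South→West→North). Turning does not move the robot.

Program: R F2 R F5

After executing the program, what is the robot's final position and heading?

Start: (x=1, y=0), facing North
  R: turn right, now facing East
  F2: move forward 2, now at (x=3, y=0)
  R: turn right, now facing South
  F5: move forward 3/5 (blocked), now at (x=3, y=3)
Final: (x=3, y=3), facing South

Answer: Final position: (x=3, y=3), facing South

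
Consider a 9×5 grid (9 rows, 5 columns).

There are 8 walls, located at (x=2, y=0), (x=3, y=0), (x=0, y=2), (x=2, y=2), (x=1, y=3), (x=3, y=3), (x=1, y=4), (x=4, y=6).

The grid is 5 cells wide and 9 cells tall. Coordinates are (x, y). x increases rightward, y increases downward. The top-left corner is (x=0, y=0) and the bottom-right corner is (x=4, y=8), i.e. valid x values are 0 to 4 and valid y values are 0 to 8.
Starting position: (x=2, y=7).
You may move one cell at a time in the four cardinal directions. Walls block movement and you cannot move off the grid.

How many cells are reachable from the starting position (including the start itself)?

BFS flood-fill from (x=2, y=7):
  Distance 0: (x=2, y=7)
  Distance 1: (x=2, y=6), (x=1, y=7), (x=3, y=7), (x=2, y=8)
  Distance 2: (x=2, y=5), (x=1, y=6), (x=3, y=6), (x=0, y=7), (x=4, y=7), (x=1, y=8), (x=3, y=8)
  Distance 3: (x=2, y=4), (x=1, y=5), (x=3, y=5), (x=0, y=6), (x=0, y=8), (x=4, y=8)
  Distance 4: (x=2, y=3), (x=3, y=4), (x=0, y=5), (x=4, y=5)
  Distance 5: (x=0, y=4), (x=4, y=4)
  Distance 6: (x=0, y=3), (x=4, y=3)
  Distance 7: (x=4, y=2)
  Distance 8: (x=4, y=1), (x=3, y=2)
  Distance 9: (x=4, y=0), (x=3, y=1)
  Distance 10: (x=2, y=1)
  Distance 11: (x=1, y=1)
  Distance 12: (x=1, y=0), (x=0, y=1), (x=1, y=2)
  Distance 13: (x=0, y=0)
Total reachable: 37 (grid has 37 open cells total)

Answer: Reachable cells: 37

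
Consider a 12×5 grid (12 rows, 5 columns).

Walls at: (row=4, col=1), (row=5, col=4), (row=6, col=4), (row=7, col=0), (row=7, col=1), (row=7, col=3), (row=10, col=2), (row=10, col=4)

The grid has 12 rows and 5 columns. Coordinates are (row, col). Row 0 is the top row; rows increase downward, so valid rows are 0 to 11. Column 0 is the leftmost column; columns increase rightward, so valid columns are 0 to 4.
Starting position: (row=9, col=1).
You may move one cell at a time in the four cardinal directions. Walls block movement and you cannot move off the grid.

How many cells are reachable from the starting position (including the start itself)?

BFS flood-fill from (row=9, col=1):
  Distance 0: (row=9, col=1)
  Distance 1: (row=8, col=1), (row=9, col=0), (row=9, col=2), (row=10, col=1)
  Distance 2: (row=8, col=0), (row=8, col=2), (row=9, col=3), (row=10, col=0), (row=11, col=1)
  Distance 3: (row=7, col=2), (row=8, col=3), (row=9, col=4), (row=10, col=3), (row=11, col=0), (row=11, col=2)
  Distance 4: (row=6, col=2), (row=8, col=4), (row=11, col=3)
  Distance 5: (row=5, col=2), (row=6, col=1), (row=6, col=3), (row=7, col=4), (row=11, col=4)
  Distance 6: (row=4, col=2), (row=5, col=1), (row=5, col=3), (row=6, col=0)
  Distance 7: (row=3, col=2), (row=4, col=3), (row=5, col=0)
  Distance 8: (row=2, col=2), (row=3, col=1), (row=3, col=3), (row=4, col=0), (row=4, col=4)
  Distance 9: (row=1, col=2), (row=2, col=1), (row=2, col=3), (row=3, col=0), (row=3, col=4)
  Distance 10: (row=0, col=2), (row=1, col=1), (row=1, col=3), (row=2, col=0), (row=2, col=4)
  Distance 11: (row=0, col=1), (row=0, col=3), (row=1, col=0), (row=1, col=4)
  Distance 12: (row=0, col=0), (row=0, col=4)
Total reachable: 52 (grid has 52 open cells total)

Answer: Reachable cells: 52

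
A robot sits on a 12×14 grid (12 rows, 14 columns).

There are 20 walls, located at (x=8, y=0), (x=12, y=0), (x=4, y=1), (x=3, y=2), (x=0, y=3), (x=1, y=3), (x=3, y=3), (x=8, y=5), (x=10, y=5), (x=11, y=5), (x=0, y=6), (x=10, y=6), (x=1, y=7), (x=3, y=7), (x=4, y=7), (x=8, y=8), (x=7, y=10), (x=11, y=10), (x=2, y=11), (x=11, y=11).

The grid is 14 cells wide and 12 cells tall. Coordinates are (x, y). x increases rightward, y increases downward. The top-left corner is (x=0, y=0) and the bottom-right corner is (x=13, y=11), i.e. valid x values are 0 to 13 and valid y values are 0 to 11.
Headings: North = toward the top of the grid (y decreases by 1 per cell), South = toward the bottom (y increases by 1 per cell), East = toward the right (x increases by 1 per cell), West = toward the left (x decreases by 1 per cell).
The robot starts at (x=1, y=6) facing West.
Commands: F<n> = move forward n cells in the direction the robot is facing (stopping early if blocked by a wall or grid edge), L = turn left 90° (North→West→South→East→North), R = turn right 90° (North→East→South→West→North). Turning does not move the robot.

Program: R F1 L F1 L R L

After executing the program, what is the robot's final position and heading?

Start: (x=1, y=6), facing West
  R: turn right, now facing North
  F1: move forward 1, now at (x=1, y=5)
  L: turn left, now facing West
  F1: move forward 1, now at (x=0, y=5)
  L: turn left, now facing South
  R: turn right, now facing West
  L: turn left, now facing South
Final: (x=0, y=5), facing South

Answer: Final position: (x=0, y=5), facing South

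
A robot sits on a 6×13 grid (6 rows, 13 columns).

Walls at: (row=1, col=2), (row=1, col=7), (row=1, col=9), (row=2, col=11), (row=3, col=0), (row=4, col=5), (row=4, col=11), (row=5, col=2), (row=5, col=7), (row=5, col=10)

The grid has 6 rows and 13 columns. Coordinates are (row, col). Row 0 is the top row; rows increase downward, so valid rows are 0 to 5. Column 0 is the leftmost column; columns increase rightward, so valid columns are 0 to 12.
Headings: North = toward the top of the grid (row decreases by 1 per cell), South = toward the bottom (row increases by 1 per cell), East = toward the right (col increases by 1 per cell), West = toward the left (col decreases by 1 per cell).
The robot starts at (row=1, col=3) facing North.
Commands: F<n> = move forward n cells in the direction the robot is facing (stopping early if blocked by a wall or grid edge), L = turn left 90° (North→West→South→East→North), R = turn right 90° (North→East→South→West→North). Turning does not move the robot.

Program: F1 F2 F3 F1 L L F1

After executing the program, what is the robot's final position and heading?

Start: (row=1, col=3), facing North
  F1: move forward 1, now at (row=0, col=3)
  F2: move forward 0/2 (blocked), now at (row=0, col=3)
  F3: move forward 0/3 (blocked), now at (row=0, col=3)
  F1: move forward 0/1 (blocked), now at (row=0, col=3)
  L: turn left, now facing West
  L: turn left, now facing South
  F1: move forward 1, now at (row=1, col=3)
Final: (row=1, col=3), facing South

Answer: Final position: (row=1, col=3), facing South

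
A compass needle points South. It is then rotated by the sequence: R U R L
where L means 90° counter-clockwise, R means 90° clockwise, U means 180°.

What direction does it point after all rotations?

Start: South
  R (right (90° clockwise)) -> West
  U (U-turn (180°)) -> East
  R (right (90° clockwise)) -> South
  L (left (90° counter-clockwise)) -> East
Final: East

Answer: Final heading: East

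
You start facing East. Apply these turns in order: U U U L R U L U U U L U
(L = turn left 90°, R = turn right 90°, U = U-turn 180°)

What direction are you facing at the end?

Answer: Final heading: West

Derivation:
Start: East
  U (U-turn (180°)) -> West
  U (U-turn (180°)) -> East
  U (U-turn (180°)) -> West
  L (left (90° counter-clockwise)) -> South
  R (right (90° clockwise)) -> West
  U (U-turn (180°)) -> East
  L (left (90° counter-clockwise)) -> North
  U (U-turn (180°)) -> South
  U (U-turn (180°)) -> North
  U (U-turn (180°)) -> South
  L (left (90° counter-clockwise)) -> East
  U (U-turn (180°)) -> West
Final: West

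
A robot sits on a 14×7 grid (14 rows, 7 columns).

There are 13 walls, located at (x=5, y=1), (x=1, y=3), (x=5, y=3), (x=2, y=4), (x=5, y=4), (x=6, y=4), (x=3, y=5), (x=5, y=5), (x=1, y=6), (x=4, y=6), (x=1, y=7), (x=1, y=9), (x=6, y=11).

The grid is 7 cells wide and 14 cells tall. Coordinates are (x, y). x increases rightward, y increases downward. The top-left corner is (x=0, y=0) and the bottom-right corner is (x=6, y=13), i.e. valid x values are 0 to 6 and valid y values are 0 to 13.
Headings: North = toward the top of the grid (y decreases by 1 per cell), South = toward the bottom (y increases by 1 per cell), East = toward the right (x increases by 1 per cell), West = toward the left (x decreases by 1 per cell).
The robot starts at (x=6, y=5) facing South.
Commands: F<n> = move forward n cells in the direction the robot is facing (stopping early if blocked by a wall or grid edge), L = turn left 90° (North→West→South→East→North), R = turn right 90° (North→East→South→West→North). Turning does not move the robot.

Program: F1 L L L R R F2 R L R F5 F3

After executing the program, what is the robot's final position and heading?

Start: (x=6, y=5), facing South
  F1: move forward 1, now at (x=6, y=6)
  L: turn left, now facing East
  L: turn left, now facing North
  L: turn left, now facing West
  R: turn right, now facing North
  R: turn right, now facing East
  F2: move forward 0/2 (blocked), now at (x=6, y=6)
  R: turn right, now facing South
  L: turn left, now facing East
  R: turn right, now facing South
  F5: move forward 4/5 (blocked), now at (x=6, y=10)
  F3: move forward 0/3 (blocked), now at (x=6, y=10)
Final: (x=6, y=10), facing South

Answer: Final position: (x=6, y=10), facing South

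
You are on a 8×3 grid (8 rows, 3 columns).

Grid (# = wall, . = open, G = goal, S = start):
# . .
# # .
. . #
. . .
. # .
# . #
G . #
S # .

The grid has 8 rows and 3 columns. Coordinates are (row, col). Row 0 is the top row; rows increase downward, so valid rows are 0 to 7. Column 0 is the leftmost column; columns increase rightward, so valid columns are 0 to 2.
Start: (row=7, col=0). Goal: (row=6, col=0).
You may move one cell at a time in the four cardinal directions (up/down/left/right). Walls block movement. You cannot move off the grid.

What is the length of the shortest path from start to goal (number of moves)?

Answer: Shortest path length: 1

Derivation:
BFS from (row=7, col=0) until reaching (row=6, col=0):
  Distance 0: (row=7, col=0)
  Distance 1: (row=6, col=0)  <- goal reached here
One shortest path (1 moves): (row=7, col=0) -> (row=6, col=0)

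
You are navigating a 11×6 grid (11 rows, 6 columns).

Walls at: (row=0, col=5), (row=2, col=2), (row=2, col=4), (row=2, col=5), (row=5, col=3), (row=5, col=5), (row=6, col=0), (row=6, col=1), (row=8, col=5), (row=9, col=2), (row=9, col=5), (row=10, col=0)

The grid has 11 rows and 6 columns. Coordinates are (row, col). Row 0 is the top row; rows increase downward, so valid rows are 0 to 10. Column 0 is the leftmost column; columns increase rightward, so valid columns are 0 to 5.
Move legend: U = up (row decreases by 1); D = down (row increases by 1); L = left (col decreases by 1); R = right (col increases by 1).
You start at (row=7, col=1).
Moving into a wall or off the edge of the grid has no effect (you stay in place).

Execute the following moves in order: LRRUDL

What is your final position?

Answer: Final position: (row=7, col=1)

Derivation:
Start: (row=7, col=1)
  L (left): (row=7, col=1) -> (row=7, col=0)
  R (right): (row=7, col=0) -> (row=7, col=1)
  R (right): (row=7, col=1) -> (row=7, col=2)
  U (up): (row=7, col=2) -> (row=6, col=2)
  D (down): (row=6, col=2) -> (row=7, col=2)
  L (left): (row=7, col=2) -> (row=7, col=1)
Final: (row=7, col=1)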